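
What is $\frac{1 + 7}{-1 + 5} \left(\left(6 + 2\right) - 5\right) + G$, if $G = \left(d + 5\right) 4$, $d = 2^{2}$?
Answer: $42$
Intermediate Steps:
$d = 4$
$G = 36$ ($G = \left(4 + 5\right) 4 = 9 \cdot 4 = 36$)
$\frac{1 + 7}{-1 + 5} \left(\left(6 + 2\right) - 5\right) + G = \frac{1 + 7}{-1 + 5} \left(\left(6 + 2\right) - 5\right) + 36 = \frac{8}{4} \left(8 - 5\right) + 36 = 8 \cdot \frac{1}{4} \cdot 3 + 36 = 2 \cdot 3 + 36 = 6 + 36 = 42$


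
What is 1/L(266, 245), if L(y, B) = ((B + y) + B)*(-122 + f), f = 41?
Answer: -1/61236 ≈ -1.6330e-5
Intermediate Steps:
L(y, B) = -162*B - 81*y (L(y, B) = ((B + y) + B)*(-122 + 41) = (y + 2*B)*(-81) = -162*B - 81*y)
1/L(266, 245) = 1/(-162*245 - 81*266) = 1/(-39690 - 21546) = 1/(-61236) = -1/61236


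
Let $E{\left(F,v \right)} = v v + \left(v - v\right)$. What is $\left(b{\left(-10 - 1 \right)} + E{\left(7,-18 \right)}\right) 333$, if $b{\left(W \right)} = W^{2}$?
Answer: $148185$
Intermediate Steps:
$E{\left(F,v \right)} = v^{2}$ ($E{\left(F,v \right)} = v^{2} + 0 = v^{2}$)
$\left(b{\left(-10 - 1 \right)} + E{\left(7,-18 \right)}\right) 333 = \left(\left(-10 - 1\right)^{2} + \left(-18\right)^{2}\right) 333 = \left(\left(-11\right)^{2} + 324\right) 333 = \left(121 + 324\right) 333 = 445 \cdot 333 = 148185$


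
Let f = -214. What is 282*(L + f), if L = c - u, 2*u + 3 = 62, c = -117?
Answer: -101661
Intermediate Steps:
u = 59/2 (u = -3/2 + (½)*62 = -3/2 + 31 = 59/2 ≈ 29.500)
L = -293/2 (L = -117 - 1*59/2 = -117 - 59/2 = -293/2 ≈ -146.50)
282*(L + f) = 282*(-293/2 - 214) = 282*(-721/2) = -101661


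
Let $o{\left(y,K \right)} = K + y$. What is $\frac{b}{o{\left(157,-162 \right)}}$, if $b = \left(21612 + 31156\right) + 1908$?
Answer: $- \frac{54676}{5} \approx -10935.0$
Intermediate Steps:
$b = 54676$ ($b = 52768 + 1908 = 54676$)
$\frac{b}{o{\left(157,-162 \right)}} = \frac{54676}{-162 + 157} = \frac{54676}{-5} = 54676 \left(- \frac{1}{5}\right) = - \frac{54676}{5}$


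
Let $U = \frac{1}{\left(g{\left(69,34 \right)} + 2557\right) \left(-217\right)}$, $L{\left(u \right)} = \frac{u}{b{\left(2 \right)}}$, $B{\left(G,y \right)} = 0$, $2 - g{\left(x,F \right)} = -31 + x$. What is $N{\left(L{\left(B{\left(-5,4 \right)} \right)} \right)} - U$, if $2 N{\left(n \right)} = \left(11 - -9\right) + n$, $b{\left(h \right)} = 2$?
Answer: $\frac{5470571}{547057} \approx 10.0$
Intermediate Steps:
$g{\left(x,F \right)} = 33 - x$ ($g{\left(x,F \right)} = 2 - \left(-31 + x\right) = 33 - x$)
$L{\left(u \right)} = \frac{u}{2}$
$N{\left(n \right)} = 10 + \frac{n}{2}$ ($N{\left(n \right)} = \frac{\left(11 - -9\right) + n}{2} = \frac{\left(11 + 9\right) + n}{2} = \frac{20 + n}{2} = 10 + \frac{n}{2}$)
$U = - \frac{1}{547057}$ ($U = \frac{1}{\left(\left(33 - 69\right) + 2557\right) \left(-217\right)} = \frac{1}{\left(33 - 69\right) + 2557} \left(- \frac{1}{217}\right) = \frac{1}{-36 + 2557} \left(- \frac{1}{217}\right) = \frac{1}{2521} \left(- \frac{1}{217}\right) = - \frac{1}{547057} \approx -1.828 \cdot 10^{-6}$)
$N{\left(L{\left(B{\left(-5,4 \right)} \right)} \right)} - U = \left(10 + \frac{\frac{1}{2} \cdot 0}{2}\right) - - \frac{1}{547057} = \left(10 + \frac{1}{2} \cdot 0\right) + \frac{1}{547057} = \left(10 + 0\right) + \frac{1}{547057} = 10 + \frac{1}{547057} = \frac{5470571}{547057}$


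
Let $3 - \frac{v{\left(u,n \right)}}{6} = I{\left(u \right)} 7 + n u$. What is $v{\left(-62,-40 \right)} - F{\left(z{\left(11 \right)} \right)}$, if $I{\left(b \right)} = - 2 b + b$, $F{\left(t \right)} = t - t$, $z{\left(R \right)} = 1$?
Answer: $-17466$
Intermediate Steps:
$F{\left(t \right)} = 0$
$I{\left(b \right)} = - b$
$v{\left(u,n \right)} = 18 + 42 u - 6 n u$ ($v{\left(u,n \right)} = 18 - 6 \left(- u 7 + n u\right) = 18 - 6 \left(- 7 u + n u\right) = 18 - \left(- 42 u + 6 n u\right) = 18 + 42 u - 6 n u$)
$v{\left(-62,-40 \right)} - F{\left(z{\left(11 \right)} \right)} = \left(18 + 42 \left(-62\right) - \left(-240\right) \left(-62\right)\right) - 0 = \left(18 - 2604 - 14880\right) + 0 = -17466 + 0 = -17466$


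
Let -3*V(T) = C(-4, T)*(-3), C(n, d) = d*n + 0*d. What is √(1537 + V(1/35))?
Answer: √1882685/35 ≈ 39.203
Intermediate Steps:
C(n, d) = d*n (C(n, d) = d*n + 0 = d*n)
V(T) = -4*T (V(T) = -T*(-4)*(-3)/3 = -(-4*T)*(-3)/3 = -4*T)
√(1537 + V(1/35)) = √(1537 - 4/35) = √(53791/35) = √1882685/35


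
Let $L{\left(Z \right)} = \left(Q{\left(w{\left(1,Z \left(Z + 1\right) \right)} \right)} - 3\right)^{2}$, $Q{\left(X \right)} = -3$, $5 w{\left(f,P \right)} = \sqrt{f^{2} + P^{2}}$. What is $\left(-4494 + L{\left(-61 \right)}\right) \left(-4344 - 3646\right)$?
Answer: $35619420$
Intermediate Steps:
$w{\left(f,P \right)} = \frac{\sqrt{P^{2} + f^{2}}}{5}$ ($w{\left(f,P \right)} = \frac{\sqrt{f^{2} + P^{2}}}{5} = \frac{\sqrt{P^{2} + f^{2}}}{5}$)
$L{\left(Z \right)} = 36$ ($L{\left(Z \right)} = \left(-3 - 3\right)^{2} = \left(-6\right)^{2} = 36$)
$\left(-4494 + L{\left(-61 \right)}\right) \left(-4344 - 3646\right) = \left(-4494 + 36\right) \left(-4344 - 3646\right) = \left(-4458\right) \left(-7990\right) = 35619420$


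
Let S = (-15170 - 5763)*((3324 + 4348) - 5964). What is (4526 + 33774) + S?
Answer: -35715264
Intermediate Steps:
S = -35753564 (S = -20933*(7672 - 5964) = -20933*1708 = -35753564)
(4526 + 33774) + S = (4526 + 33774) - 35753564 = 38300 - 35753564 = -35715264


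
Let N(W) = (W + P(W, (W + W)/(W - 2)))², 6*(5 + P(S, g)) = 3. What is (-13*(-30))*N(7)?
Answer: 4875/2 ≈ 2437.5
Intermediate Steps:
P(S, g) = -9/2 (P(S, g) = -5 + (⅙)*3 = -5 + ½ = -9/2)
N(W) = (-9/2 + W)² (N(W) = (W - 9/2)² = (-9/2 + W)²)
(-13*(-30))*N(7) = (-13*(-30))*((-9 + 2*7)²/4) = 390*((-9 + 14)²/4) = 390*((¼)*5²) = 390*((¼)*25) = 390*(25/4) = 4875/2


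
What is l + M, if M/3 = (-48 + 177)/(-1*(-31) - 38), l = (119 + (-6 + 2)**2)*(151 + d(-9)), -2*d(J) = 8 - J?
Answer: 268551/14 ≈ 19182.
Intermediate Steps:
d(J) = -4 + J/2 (d(J) = -(8 - J)/2 = -4 + J/2)
l = 38475/2 (l = (119 + (-6 + 2)**2)*(151 + (-4 + (1/2)*(-9))) = (119 + (-4)**2)*(151 + (-4 - 9/2)) = (119 + 16)*(151 - 17/2) = 135*(285/2) = 38475/2 ≈ 19238.)
M = -387/7 (M = 3*((-48 + 177)/(-1*(-31) - 38)) = 3*(129/(31 - 38)) = 3*(129/(-7)) = 3*(129*(-1/7)) = 3*(-129/7) = -387/7 ≈ -55.286)
l + M = 38475/2 - 387/7 = 268551/14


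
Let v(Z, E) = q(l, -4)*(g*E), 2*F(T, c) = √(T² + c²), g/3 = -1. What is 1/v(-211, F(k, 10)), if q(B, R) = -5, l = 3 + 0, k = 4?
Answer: √29/435 ≈ 0.012380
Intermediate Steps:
g = -3 (g = 3*(-1) = -3)
l = 3
F(T, c) = √(T² + c²)/2
v(Z, E) = 15*E (v(Z, E) = -(-15)*E = 15*E)
1/v(-211, F(k, 10)) = 1/(15*(√(4² + 10²)/2)) = 1/(15*(√(16 + 100)/2)) = 1/(15*(√116/2)) = 1/(15*((2*√29)/2)) = 1/(15*√29) = √29/435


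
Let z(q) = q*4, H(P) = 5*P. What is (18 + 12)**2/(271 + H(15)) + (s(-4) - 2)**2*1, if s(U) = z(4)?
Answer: 34358/173 ≈ 198.60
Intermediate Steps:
z(q) = 4*q
s(U) = 16 (s(U) = 4*4 = 16)
(18 + 12)**2/(271 + H(15)) + (s(-4) - 2)**2*1 = (18 + 12)**2/(271 + 5*15) + (16 - 2)**2*1 = 30**2/(271 + 75) + 14**2*1 = 900/346 + 196*1 = (1/346)*900 + 196 = 450/173 + 196 = 34358/173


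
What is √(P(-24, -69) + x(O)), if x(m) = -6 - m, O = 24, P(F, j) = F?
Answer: 3*I*√6 ≈ 7.3485*I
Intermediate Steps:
√(P(-24, -69) + x(O)) = √(-24 + (-6 - 1*24)) = √(-24 + (-6 - 24)) = √(-24 - 30) = √(-54) = 3*I*√6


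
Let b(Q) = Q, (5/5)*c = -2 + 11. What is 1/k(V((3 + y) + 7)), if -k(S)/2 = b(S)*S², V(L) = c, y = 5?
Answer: -1/1458 ≈ -0.00068587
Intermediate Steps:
c = 9 (c = -2 + 11 = 9)
V(L) = 9
k(S) = -2*S³ (k(S) = -2*S*S² = -2*S³)
1/k(V((3 + y) + 7)) = 1/(-2*9³) = 1/(-2*729) = 1/(-1458) = -1/1458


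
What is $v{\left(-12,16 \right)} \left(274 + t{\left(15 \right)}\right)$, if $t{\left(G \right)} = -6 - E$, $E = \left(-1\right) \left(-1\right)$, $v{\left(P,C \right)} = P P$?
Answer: $38448$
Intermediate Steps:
$v{\left(P,C \right)} = P^{2}$
$E = 1$
$t{\left(G \right)} = -7$ ($t{\left(G \right)} = -6 - 1 = -7$)
$v{\left(-12,16 \right)} \left(274 + t{\left(15 \right)}\right) = \left(-12\right)^{2} \left(274 - 7\right) = 144 \cdot 267 = 38448$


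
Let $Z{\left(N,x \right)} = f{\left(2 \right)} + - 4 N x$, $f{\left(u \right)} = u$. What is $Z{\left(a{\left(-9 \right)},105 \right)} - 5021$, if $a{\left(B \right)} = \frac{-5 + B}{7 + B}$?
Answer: $-7959$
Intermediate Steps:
$a{\left(B \right)} = \frac{-5 + B}{7 + B}$
$Z{\left(N,x \right)} = 2 - 4 N x$ ($Z{\left(N,x \right)} = 2 + - 4 N x = 2 - 4 N x$)
$Z{\left(a{\left(-9 \right)},105 \right)} - 5021 = \left(2 - 4 \frac{-5 - 9}{7 - 9} \cdot 105\right) - 5021 = \left(2 - 4 \frac{1}{-2} \left(-14\right) 105\right) - 5021 = \left(2 - 4 \left(\left(- \frac{1}{2}\right) \left(-14\right)\right) 105\right) - 5021 = \left(2 - 28 \cdot 105\right) - 5021 = \left(2 - 2940\right) - 5021 = -2938 - 5021 = -7959$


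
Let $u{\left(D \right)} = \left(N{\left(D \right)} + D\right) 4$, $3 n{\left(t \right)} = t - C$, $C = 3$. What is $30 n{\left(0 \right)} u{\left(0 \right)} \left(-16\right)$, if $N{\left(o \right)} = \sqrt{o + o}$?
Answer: $0$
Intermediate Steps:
$N{\left(o \right)} = \sqrt{2} \sqrt{o}$ ($N{\left(o \right)} = \sqrt{2 o} = \sqrt{2} \sqrt{o}$)
$n{\left(t \right)} = -1 + \frac{t}{3}$ ($n{\left(t \right)} = \frac{t - 3}{3} = \frac{-3 + t}{3} = -1 + \frac{t}{3}$)
$u{\left(D \right)} = 4 D + 4 \sqrt{2} \sqrt{D}$ ($u{\left(D \right)} = \left(\sqrt{2} \sqrt{D} + D\right) 4 = \left(D + \sqrt{2} \sqrt{D}\right) 4 = 4 D + 4 \sqrt{2} \sqrt{D}$)
$30 n{\left(0 \right)} u{\left(0 \right)} \left(-16\right) = 30 \left(-1 + \frac{1}{3} \cdot 0\right) \left(4 \cdot 0 + 4 \sqrt{2} \sqrt{0}\right) \left(-16\right) = 30 \left(-1 + 0\right) \left(0 + 4 \sqrt{2} \cdot 0\right) \left(-16\right) = 30 \left(-1\right) \left(0 + 0\right) \left(-16\right) = - 30 \cdot 0 \left(-16\right) = \left(-30\right) 0 = 0$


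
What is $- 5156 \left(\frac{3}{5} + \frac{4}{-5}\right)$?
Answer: $\frac{5156}{5} \approx 1031.2$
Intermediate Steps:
$- 5156 \left(\frac{3}{5} + \frac{4}{-5}\right) = - 5156 \left(3 \cdot \frac{1}{5} + 4 \left(- \frac{1}{5}\right)\right) = - 5156 \left(\frac{3}{5} - \frac{4}{5}\right) = \left(-5156\right) \left(- \frac{1}{5}\right) = \frac{5156}{5}$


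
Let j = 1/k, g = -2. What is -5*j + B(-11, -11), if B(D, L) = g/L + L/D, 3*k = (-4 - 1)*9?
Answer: 50/33 ≈ 1.5152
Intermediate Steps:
k = -15 (k = ((-4 - 1)*9)/3 = (-5*9)/3 = (⅓)*(-45) = -15)
j = -1/15 (j = 1/(-15) = -1/15 ≈ -0.066667)
B(D, L) = -2/L + L/D
-5*j + B(-11, -11) = -5*(-1/15) + (-2/(-11) - 11/(-11)) = ⅓ + (-2*(-1/11) - 11*(-1/11)) = ⅓ + (2/11 + 1) = ⅓ + 13/11 = 50/33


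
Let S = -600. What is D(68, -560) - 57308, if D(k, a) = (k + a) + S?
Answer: -58400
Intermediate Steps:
D(k, a) = -600 + a + k (D(k, a) = (k + a) - 600 = (a + k) - 600 = -600 + a + k)
D(68, -560) - 57308 = (-600 - 560 + 68) - 57308 = -1092 - 57308 = -58400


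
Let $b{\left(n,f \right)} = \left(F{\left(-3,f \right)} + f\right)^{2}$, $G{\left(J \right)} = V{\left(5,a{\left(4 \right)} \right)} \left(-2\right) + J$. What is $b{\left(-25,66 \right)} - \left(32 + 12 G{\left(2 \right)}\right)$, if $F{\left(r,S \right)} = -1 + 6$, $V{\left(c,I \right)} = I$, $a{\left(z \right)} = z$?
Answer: $5081$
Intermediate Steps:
$G{\left(J \right)} = -8 + J$ ($G{\left(J \right)} = 4 \left(-2\right) + J = -8 + J$)
$F{\left(r,S \right)} = 5$
$b{\left(n,f \right)} = \left(5 + f\right)^{2}$
$b{\left(-25,66 \right)} - \left(32 + 12 G{\left(2 \right)}\right) = \left(5 + 66\right)^{2} - \left(32 + 12 \left(-8 + 2\right)\right) = 71^{2} - \left(32 + 12 \left(-6\right)\right) = 5041 - \left(32 - 72\right) = 5041 - -40 = 5041 + 40 = 5081$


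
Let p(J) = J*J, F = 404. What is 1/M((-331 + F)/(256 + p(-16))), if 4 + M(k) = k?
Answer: -512/1975 ≈ -0.25924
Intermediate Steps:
p(J) = J**2
M(k) = -4 + k
1/M((-331 + F)/(256 + p(-16))) = 1/(-4 + (-331 + 404)/(256 + (-16)**2)) = 1/(-4 + 73/(256 + 256)) = 1/(-4 + 73/512) = 1/(-1975/512) = -512/1975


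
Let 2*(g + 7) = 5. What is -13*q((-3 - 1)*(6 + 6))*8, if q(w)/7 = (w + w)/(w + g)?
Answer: -6656/5 ≈ -1331.2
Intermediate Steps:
g = -9/2 (g = -7 + (1/2)*5 = -7 + 5/2 = -9/2 ≈ -4.5000)
q(w) = 14*w/(-9/2 + w) (q(w) = 7*((w + w)/(w - 9/2)) = 7*((2*w)/(-9/2 + w)) = 7*(2*w/(-9/2 + w)) = 14*w/(-9/2 + w))
-13*q((-3 - 1)*(6 + 6))*8 = -364*(-3 - 1)*(6 + 6)/(-9 + 2*((-3 - 1)*(6 + 6)))*8 = -364*(-4*12)/(-9 + 2*(-4*12))*8 = -364*(-48)/(-9 + 2*(-48))*8 = -364*(-48)/(-9 - 96)*8 = -364*(-48)/(-105)*8 = -364*(-48)*(-1)/105*8 = -13*64/5*8 = -832/5*8 = -6656/5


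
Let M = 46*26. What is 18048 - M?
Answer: 16852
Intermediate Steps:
M = 1196
18048 - M = 18048 - 1*1196 = 18048 - 1196 = 16852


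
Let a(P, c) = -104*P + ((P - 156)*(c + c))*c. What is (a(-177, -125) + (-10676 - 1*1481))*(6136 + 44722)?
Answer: -528923149142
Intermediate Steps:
a(P, c) = -104*P + 2*c**2*(-156 + P) (a(P, c) = -104*P + ((-156 + P)*(2*c))*c = -104*P + (2*c*(-156 + P))*c = -104*P + 2*c**2*(-156 + P))
(a(-177, -125) + (-10676 - 1*1481))*(6136 + 44722) = ((-312*(-125)**2 - 104*(-177) + 2*(-177)*(-125)**2) + (-10676 - 1*1481))*(6136 + 44722) = ((-312*15625 + 18408 + 2*(-177)*15625) + (-10676 - 1481))*50858 = ((-4875000 + 18408 - 5531250) - 12157)*50858 = (-10387842 - 12157)*50858 = -10399999*50858 = -528923149142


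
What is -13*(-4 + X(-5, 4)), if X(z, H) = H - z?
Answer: -65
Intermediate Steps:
-13*(-4 + X(-5, 4)) = -13*(-4 + (4 - 1*(-5))) = -13*(-4 + (4 + 5)) = -13*(-4 + 9) = -13*5 = -65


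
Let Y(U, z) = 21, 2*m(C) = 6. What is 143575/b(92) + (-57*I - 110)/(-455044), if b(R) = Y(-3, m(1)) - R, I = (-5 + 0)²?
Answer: -65332833315/32308124 ≈ -2022.2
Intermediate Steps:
I = 25 (I = (-5)² = 25)
m(C) = 3 (m(C) = (½)*6 = 3)
b(R) = 21 - R
143575/b(92) + (-57*I - 110)/(-455044) = 143575/(21 - 1*92) + (-57*25 - 110)/(-455044) = 143575/(21 - 92) + (-1425 - 110)*(-1/455044) = 143575/(-71) - 1535*(-1/455044) = 143575*(-1/71) + 1535/455044 = -143575/71 + 1535/455044 = -65332833315/32308124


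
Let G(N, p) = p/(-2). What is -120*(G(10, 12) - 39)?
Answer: 5400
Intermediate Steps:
G(N, p) = -p/2 (G(N, p) = p*(-½) = -p/2)
-120*(G(10, 12) - 39) = -120*(-½*12 - 39) = -120*(-6 - 39) = -120*(-45) = 5400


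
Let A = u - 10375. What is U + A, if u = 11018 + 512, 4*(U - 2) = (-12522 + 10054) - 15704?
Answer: -3386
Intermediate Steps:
U = -4541 (U = 2 + ((-12522 + 10054) - 15704)/4 = 2 + (-2468 - 15704)/4 = 2 + (¼)*(-18172) = 2 - 4543 = -4541)
u = 11530
A = 1155 (A = 11530 - 10375 = 1155)
U + A = -4541 + 1155 = -3386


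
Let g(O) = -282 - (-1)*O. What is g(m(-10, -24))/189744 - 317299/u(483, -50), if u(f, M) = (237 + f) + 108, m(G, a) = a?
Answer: -2508576451/6546168 ≈ -383.21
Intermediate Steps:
g(O) = -282 + O
u(f, M) = 345 + f
g(m(-10, -24))/189744 - 317299/u(483, -50) = (-282 - 24)/189744 - 317299/(345 + 483) = -306*1/189744 - 317299/828 = -51/31624 - 317299*1/828 = -51/31624 - 317299/828 = -2508576451/6546168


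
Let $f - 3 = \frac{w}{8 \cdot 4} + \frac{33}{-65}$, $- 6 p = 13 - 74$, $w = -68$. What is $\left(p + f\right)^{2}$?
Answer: $\frac{270043489}{2433600} \approx 110.96$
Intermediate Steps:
$p = \frac{61}{6}$ ($p = - \frac{13 - 74}{6} = \left(- \frac{1}{6}\right) \left(-61\right) = \frac{61}{6} \approx 10.167$)
$f = \frac{191}{520}$ ($f = 3 + \left(- \frac{68}{8 \cdot 4} + \frac{33}{-65}\right) = 3 + \left(- \frac{68}{32} + 33 \left(- \frac{1}{65}\right)\right) = 3 - \frac{1369}{520} = \frac{191}{520} \approx 0.36731$)
$\left(p + f\right)^{2} = \left(\frac{61}{6} + \frac{191}{520}\right)^{2} = \left(\frac{16433}{1560}\right)^{2} = \frac{270043489}{2433600}$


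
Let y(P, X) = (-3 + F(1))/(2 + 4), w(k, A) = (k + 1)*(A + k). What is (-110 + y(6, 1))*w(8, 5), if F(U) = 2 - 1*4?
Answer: -25935/2 ≈ -12968.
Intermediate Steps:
F(U) = -2 (F(U) = 2 - 4 = -2)
w(k, A) = (1 + k)*(A + k)
y(P, X) = -5/6 (y(P, X) = (-3 - 2)/(2 + 4) = -5/6)
(-110 + y(6, 1))*w(8, 5) = (-110 - 5/6)*(5 + 8 + 8**2 + 5*8) = -665*(5 + 8 + 64 + 40)/6 = -665/6*117 = -25935/2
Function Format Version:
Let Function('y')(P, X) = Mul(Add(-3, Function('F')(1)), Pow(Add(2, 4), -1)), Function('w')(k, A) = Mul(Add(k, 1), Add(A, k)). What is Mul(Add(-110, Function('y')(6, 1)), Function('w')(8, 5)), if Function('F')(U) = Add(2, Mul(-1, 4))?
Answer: Rational(-25935, 2) ≈ -12968.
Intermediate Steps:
Function('F')(U) = -2 (Function('F')(U) = Add(2, -4) = -2)
Function('w')(k, A) = Mul(Add(1, k), Add(A, k))
Function('y')(P, X) = Rational(-5, 6) (Function('y')(P, X) = Mul(Add(-3, -2), Pow(Add(2, 4), -1)) = Mul(-5, Pow(6, -1)) = Mul(-5, Rational(1, 6)) = Rational(-5, 6))
Mul(Add(-110, Function('y')(6, 1)), Function('w')(8, 5)) = Mul(Add(-110, Rational(-5, 6)), Add(5, 8, Pow(8, 2), Mul(5, 8))) = Mul(Rational(-665, 6), Add(5, 8, 64, 40)) = Mul(Rational(-665, 6), 117) = Rational(-25935, 2)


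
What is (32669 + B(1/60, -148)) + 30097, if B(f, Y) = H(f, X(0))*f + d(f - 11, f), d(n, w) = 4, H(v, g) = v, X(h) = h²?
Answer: 225972001/3600 ≈ 62770.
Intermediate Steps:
B(f, Y) = 4 + f² (B(f, Y) = f*f + 4 = f² + 4 = 4 + f²)
(32669 + B(1/60, -148)) + 30097 = (32669 + (4 + (1/60)²)) + 30097 = (32669 + (4 + 1/3600)) + 30097 = (32669 + 14401/3600) + 30097 = 117622801/3600 + 30097 = 225972001/3600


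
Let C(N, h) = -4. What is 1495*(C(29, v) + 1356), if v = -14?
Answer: 2021240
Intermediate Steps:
1495*(C(29, v) + 1356) = 1495*(-4 + 1356) = 1495*1352 = 2021240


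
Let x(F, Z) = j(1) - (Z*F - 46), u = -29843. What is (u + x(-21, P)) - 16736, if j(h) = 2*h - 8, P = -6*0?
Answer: -46539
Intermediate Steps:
P = 0
j(h) = -8 + 2*h
x(F, Z) = 40 - F*Z (x(F, Z) = (-8 + 2*1) - (Z*F - 46) = (-8 + 2) - (F*Z - 46) = -6 - (-46 + F*Z) = -6 + (46 - F*Z) = 40 - F*Z)
(u + x(-21, P)) - 16736 = (-29843 + (40 - 1*(-21)*0)) - 16736 = (-29843 + (40 + 0)) - 16736 = (-29843 + 40) - 16736 = -29803 - 16736 = -46539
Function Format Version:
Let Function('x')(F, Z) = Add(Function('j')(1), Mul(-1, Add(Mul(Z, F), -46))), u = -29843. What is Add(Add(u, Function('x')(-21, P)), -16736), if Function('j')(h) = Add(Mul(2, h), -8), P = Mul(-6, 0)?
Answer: -46539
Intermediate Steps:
P = 0
Function('j')(h) = Add(-8, Mul(2, h))
Function('x')(F, Z) = Add(40, Mul(-1, F, Z)) (Function('x')(F, Z) = Add(Add(-8, Mul(2, 1)), Mul(-1, Add(Mul(Z, F), -46))) = Add(Add(-8, 2), Mul(-1, Add(Mul(F, Z), -46))) = Add(-6, Mul(-1, Add(-46, Mul(F, Z)))) = Add(-6, Add(46, Mul(-1, F, Z))) = Add(40, Mul(-1, F, Z)))
Add(Add(u, Function('x')(-21, P)), -16736) = Add(Add(-29843, Add(40, Mul(-1, -21, 0))), -16736) = Add(Add(-29843, Add(40, 0)), -16736) = Add(Add(-29843, 40), -16736) = Add(-29803, -16736) = -46539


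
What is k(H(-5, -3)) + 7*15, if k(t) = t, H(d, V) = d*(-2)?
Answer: 115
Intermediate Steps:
H(d, V) = -2*d
k(H(-5, -3)) + 7*15 = -2*(-5) + 7*15 = 10 + 105 = 115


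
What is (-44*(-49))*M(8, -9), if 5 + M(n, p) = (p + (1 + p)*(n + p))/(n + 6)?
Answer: -10934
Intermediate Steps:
M(n, p) = -5 + (p + (1 + p)*(n + p))/(6 + n) (M(n, p) = -5 + (p + (1 + p)*(n + p))/(n + 6) = -5 + (p + (1 + p)*(n + p))/(6 + n))
(-44*(-49))*M(8, -9) = (-44*(-49))*((-30 + (-9)² - 4*8 + 2*(-9) + 8*(-9))/(6 + 8)) = 2156*((-30 + 81 - 32 - 18 - 72)/14) = 2156*((1/14)*(-71)) = 2156*(-71/14) = -10934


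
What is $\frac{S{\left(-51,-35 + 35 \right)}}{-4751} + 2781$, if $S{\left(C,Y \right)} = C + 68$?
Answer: $\frac{13212514}{4751} \approx 2781.0$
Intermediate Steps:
$S{\left(C,Y \right)} = 68 + C$
$\frac{S{\left(-51,-35 + 35 \right)}}{-4751} + 2781 = \frac{68 - 51}{-4751} + 2781 = 17 \left(- \frac{1}{4751}\right) + 2781 = - \frac{17}{4751} + 2781 = \frac{13212514}{4751}$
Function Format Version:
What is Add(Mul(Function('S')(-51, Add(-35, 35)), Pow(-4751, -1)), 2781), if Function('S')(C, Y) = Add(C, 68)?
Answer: Rational(13212514, 4751) ≈ 2781.0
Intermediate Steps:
Function('S')(C, Y) = Add(68, C)
Add(Mul(Function('S')(-51, Add(-35, 35)), Pow(-4751, -1)), 2781) = Add(Mul(Add(68, -51), Pow(-4751, -1)), 2781) = Add(Mul(17, Rational(-1, 4751)), 2781) = Add(Rational(-17, 4751), 2781) = Rational(13212514, 4751)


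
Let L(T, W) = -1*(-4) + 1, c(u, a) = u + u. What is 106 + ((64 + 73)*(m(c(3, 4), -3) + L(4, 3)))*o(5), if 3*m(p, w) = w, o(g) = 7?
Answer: 3942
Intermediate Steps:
c(u, a) = 2*u
L(T, W) = 5 (L(T, W) = 4 + 1 = 5)
m(p, w) = w/3
106 + ((64 + 73)*(m(c(3, 4), -3) + L(4, 3)))*o(5) = 106 + ((64 + 73)*((⅓)*(-3) + 5))*7 = 106 + (137*(-1 + 5))*7 = 106 + (137*4)*7 = 106 + 548*7 = 106 + 3836 = 3942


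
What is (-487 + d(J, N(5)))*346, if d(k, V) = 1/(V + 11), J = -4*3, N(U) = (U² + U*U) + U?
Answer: -5560393/33 ≈ -1.6850e+5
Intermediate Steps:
N(U) = U + 2*U² (N(U) = (U² + U²) + U = 2*U² + U = U + 2*U²)
J = -12
d(k, V) = 1/(11 + V)
(-487 + d(J, N(5)))*346 = (-487 + 1/(11 + 5*(1 + 2*5)))*346 = (-487 + 1/(11 + 5*(1 + 10)))*346 = (-487 + 1/(11 + 5*11))*346 = (-487 + 1/(11 + 55))*346 = (-487 + 1/66)*346 = -32141/66*346 = -5560393/33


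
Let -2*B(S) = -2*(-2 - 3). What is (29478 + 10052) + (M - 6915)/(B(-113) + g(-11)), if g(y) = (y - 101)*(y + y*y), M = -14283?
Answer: 487228448/12325 ≈ 39532.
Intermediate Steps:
B(S) = -5 (B(S) = -(-1)*(-2 - 3) = -(-1)*(-5) = -½*10 = -5)
g(y) = (-101 + y)*(y + y²)
(29478 + 10052) + (M - 6915)/(B(-113) + g(-11)) = (29478 + 10052) + (-14283 - 6915)/(-5 - 11*(-101 + (-11)² - 100*(-11))) = 39530 - 21198/(-5 - 11*(-101 + 121 + 1100)) = 39530 - 21198/(-5 - 11*1120) = 39530 - 21198/(-5 - 12320) = 39530 - 21198/(-12325) = 39530 - 21198*(-1/12325) = 39530 + 21198/12325 = 487228448/12325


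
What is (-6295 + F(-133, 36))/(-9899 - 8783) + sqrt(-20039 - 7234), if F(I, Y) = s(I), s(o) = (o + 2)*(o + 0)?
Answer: -5564/9341 + I*sqrt(27273) ≈ -0.59565 + 165.15*I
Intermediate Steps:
s(o) = o*(2 + o) (s(o) = (2 + o)*o = o*(2 + o))
F(I, Y) = I*(2 + I)
(-6295 + F(-133, 36))/(-9899 - 8783) + sqrt(-20039 - 7234) = (-6295 - 133*(2 - 133))/(-9899 - 8783) + sqrt(-20039 - 7234) = (-6295 - 133*(-131))/(-18682) + sqrt(-27273) = (-6295 + 17423)*(-1/18682) + I*sqrt(27273) = 11128*(-1/18682) + I*sqrt(27273) = -5564/9341 + I*sqrt(27273)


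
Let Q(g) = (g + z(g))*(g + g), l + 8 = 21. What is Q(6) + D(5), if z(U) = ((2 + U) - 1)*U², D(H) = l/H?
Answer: 15493/5 ≈ 3098.6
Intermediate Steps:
l = 13 (l = -8 + 21 = 13)
D(H) = 13/H
z(U) = U²*(1 + U) (z(U) = (1 + U)*U² = U²*(1 + U))
Q(g) = 2*g*(g + g²*(1 + g)) (Q(g) = (g + g²*(1 + g))*(g + g) = (g + g²*(1 + g))*(2*g) = 2*g*(g + g²*(1 + g)))
Q(6) + D(5) = 2*6²*(1 + 6*(1 + 6)) + 13/5 = 2*36*(1 + 6*7) + 13*(⅕) = 2*36*(1 + 42) + 13/5 = 2*36*43 + 13/5 = 3096 + 13/5 = 15493/5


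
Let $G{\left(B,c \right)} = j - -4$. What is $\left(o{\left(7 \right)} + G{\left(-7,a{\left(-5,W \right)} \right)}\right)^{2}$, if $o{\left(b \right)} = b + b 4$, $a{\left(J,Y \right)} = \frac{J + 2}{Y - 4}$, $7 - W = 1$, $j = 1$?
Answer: $1600$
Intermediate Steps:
$W = 6$ ($W = 7 - 1 = 6$)
$a{\left(J,Y \right)} = \frac{2 + J}{-4 + Y}$
$o{\left(b \right)} = 5 b$ ($o{\left(b \right)} = b + 4 b = 5 b$)
$G{\left(B,c \right)} = 5$ ($G{\left(B,c \right)} = 1 - -4 = 1 + 4 = 5$)
$\left(o{\left(7 \right)} + G{\left(-7,a{\left(-5,W \right)} \right)}\right)^{2} = \left(5 \cdot 7 + 5\right)^{2} = \left(35 + 5\right)^{2} = 40^{2} = 1600$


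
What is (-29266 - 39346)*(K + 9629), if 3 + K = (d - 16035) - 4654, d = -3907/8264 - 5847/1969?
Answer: 3088759799556547/4067954 ≈ 7.5929e+8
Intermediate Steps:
d = -56012491/16271816 (d = -3907*1/8264 - 5847*1/1969 = -3907/8264 - 5847/1969 = -56012491/16271816 ≈ -3.4423)
K = -336752429163/16271816 (K = -3 + ((-56012491/16271816 - 16035) - 4654) = -3 + (-260974582051/16271816 - 4654) = -3 - 336703613715/16271816 = -336752429163/16271816 ≈ -20695.)
(-29266 - 39346)*(K + 9629) = (-29266 - 39346)*(-336752429163/16271816 + 9629) = -68612*(-180071112899/16271816) = 3088759799556547/4067954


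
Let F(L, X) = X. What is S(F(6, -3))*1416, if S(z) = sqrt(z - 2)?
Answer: 1416*I*sqrt(5) ≈ 3166.3*I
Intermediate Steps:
S(z) = sqrt(-2 + z)
S(F(6, -3))*1416 = sqrt(-2 - 3)*1416 = sqrt(-5)*1416 = (I*sqrt(5))*1416 = 1416*I*sqrt(5)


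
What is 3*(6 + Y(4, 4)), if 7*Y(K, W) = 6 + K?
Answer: 156/7 ≈ 22.286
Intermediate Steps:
Y(K, W) = 6/7 + K/7 (Y(K, W) = (6 + K)/7 = 6/7 + K/7)
3*(6 + Y(4, 4)) = 3*(6 + (6/7 + (1/7)*4)) = 3*(6 + (6/7 + 4/7)) = 3*(6 + 10/7) = 3*(52/7) = 156/7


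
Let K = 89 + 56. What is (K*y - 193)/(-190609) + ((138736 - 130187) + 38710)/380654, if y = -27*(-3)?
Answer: 4610675723/72556078286 ≈ 0.063546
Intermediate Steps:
y = 81
K = 145
(K*y - 193)/(-190609) + ((138736 - 130187) + 38710)/380654 = (145*81 - 193)/(-190609) + ((138736 - 130187) + 38710)/380654 = (11745 - 193)*(-1/190609) + (8549 + 38710)*(1/380654) = 11552*(-1/190609) + 47259*(1/380654) = -11552/190609 + 47259/380654 = 4610675723/72556078286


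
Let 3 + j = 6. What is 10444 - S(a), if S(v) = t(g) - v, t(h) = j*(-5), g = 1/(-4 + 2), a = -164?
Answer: 10295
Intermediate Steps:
j = 3 (j = -3 + 6 = 3)
g = -½ (g = 1/(-2) = -½ ≈ -0.50000)
t(h) = -15 (t(h) = 3*(-5) = -15)
S(v) = -15 - v
10444 - S(a) = 10444 - (-15 - 1*(-164)) = 10444 - (-15 + 164) = 10444 - 1*149 = 10444 - 149 = 10295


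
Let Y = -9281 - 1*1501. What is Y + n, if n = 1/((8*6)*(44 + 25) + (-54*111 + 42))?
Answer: -28464481/2640 ≈ -10782.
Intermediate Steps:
Y = -10782 (Y = -9281 - 1501 = -10782)
n = -1/2640 (n = 1/(48*69 + (-5994 + 42)) = 1/(3312 - 5952) = 1/(-2640) = -1/2640 ≈ -0.00037879)
Y + n = -10782 - 1/2640 = -28464481/2640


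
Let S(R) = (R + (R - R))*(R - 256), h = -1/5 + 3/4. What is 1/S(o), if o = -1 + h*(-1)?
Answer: 400/159681 ≈ 0.0025050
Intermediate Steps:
h = 11/20 (h = -1*1/5 + 3*(1/4) = -1/5 + 3/4 = 11/20 ≈ 0.55000)
o = -31/20 (o = -1 + (11/20)*(-1) = -1 - 11/20 = -31/20 ≈ -1.5500)
S(R) = R*(-256 + R) (S(R) = (R + 0)*(-256 + R) = R*(-256 + R))
1/S(o) = 1/(-31*(-256 - 31/20)/20) = 1/(-31/20*(-5151/20)) = 1/(159681/400) = 400/159681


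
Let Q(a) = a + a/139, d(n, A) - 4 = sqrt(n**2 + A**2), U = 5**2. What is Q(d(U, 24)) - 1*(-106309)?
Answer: 14777511/139 + 140*sqrt(1201)/139 ≈ 1.0635e+5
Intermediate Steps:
U = 25
d(n, A) = 4 + sqrt(A**2 + n**2) (d(n, A) = 4 + sqrt(n**2 + A**2) = 4 + sqrt(A**2 + n**2))
Q(a) = 140*a/139 (Q(a) = a + a*(1/139) = a + a/139 = 140*a/139)
Q(d(U, 24)) - 1*(-106309) = 140*(4 + sqrt(24**2 + 25**2))/139 - 1*(-106309) = 140*(4 + sqrt(576 + 625))/139 + 106309 = 140*(4 + sqrt(1201))/139 + 106309 = (560/139 + 140*sqrt(1201)/139) + 106309 = 14777511/139 + 140*sqrt(1201)/139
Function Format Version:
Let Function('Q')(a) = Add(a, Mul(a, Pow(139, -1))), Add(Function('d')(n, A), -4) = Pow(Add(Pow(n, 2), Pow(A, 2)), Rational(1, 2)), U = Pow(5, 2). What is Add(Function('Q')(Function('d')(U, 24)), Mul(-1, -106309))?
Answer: Add(Rational(14777511, 139), Mul(Rational(140, 139), Pow(1201, Rational(1, 2)))) ≈ 1.0635e+5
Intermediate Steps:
U = 25
Function('d')(n, A) = Add(4, Pow(Add(Pow(A, 2), Pow(n, 2)), Rational(1, 2))) (Function('d')(n, A) = Add(4, Pow(Add(Pow(n, 2), Pow(A, 2)), Rational(1, 2))) = Add(4, Pow(Add(Pow(A, 2), Pow(n, 2)), Rational(1, 2))))
Function('Q')(a) = Mul(Rational(140, 139), a) (Function('Q')(a) = Add(a, Mul(a, Rational(1, 139))) = Add(a, Mul(Rational(1, 139), a)) = Mul(Rational(140, 139), a))
Add(Function('Q')(Function('d')(U, 24)), Mul(-1, -106309)) = Add(Mul(Rational(140, 139), Add(4, Pow(Add(Pow(24, 2), Pow(25, 2)), Rational(1, 2)))), Mul(-1, -106309)) = Add(Mul(Rational(140, 139), Add(4, Pow(Add(576, 625), Rational(1, 2)))), 106309) = Add(Mul(Rational(140, 139), Add(4, Pow(1201, Rational(1, 2)))), 106309) = Add(Add(Rational(560, 139), Mul(Rational(140, 139), Pow(1201, Rational(1, 2)))), 106309) = Add(Rational(14777511, 139), Mul(Rational(140, 139), Pow(1201, Rational(1, 2))))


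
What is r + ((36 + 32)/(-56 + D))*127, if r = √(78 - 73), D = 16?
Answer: -2159/10 + √5 ≈ -213.66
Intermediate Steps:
r = √5 ≈ 2.2361
r + ((36 + 32)/(-56 + D))*127 = √5 + ((36 + 32)/(-56 + 16))*127 = √5 + (68/(-40))*127 = √5 + (68*(-1/40))*127 = √5 - 17/10*127 = √5 - 2159/10 = -2159/10 + √5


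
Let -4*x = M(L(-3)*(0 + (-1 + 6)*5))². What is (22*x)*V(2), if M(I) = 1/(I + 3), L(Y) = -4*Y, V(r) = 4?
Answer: -22/91809 ≈ -0.00023963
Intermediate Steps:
M(I) = 1/(3 + I)
x = -1/367236 (x = -1/(4*(3 + (-4*(-3))*(0 + (-1 + 6)*5))²) = -1/(4*(3 + 12*(0 + 5*5))²) = -1/(4*(3 + 12*(0 + 25))²) = -1/(4*(3 + 12*25)²) = -1/(4*(3 + 300)²) = -(1/303)²/4 = -¼*1/91809 = -1/367236 ≈ -2.7230e-6)
(22*x)*V(2) = (22*(-1/367236))*4 = -11/183618*4 = -22/91809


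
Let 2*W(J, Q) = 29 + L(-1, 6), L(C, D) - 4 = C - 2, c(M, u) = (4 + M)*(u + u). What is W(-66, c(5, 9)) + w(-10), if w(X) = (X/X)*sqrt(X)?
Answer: 15 + I*sqrt(10) ≈ 15.0 + 3.1623*I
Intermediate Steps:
c(M, u) = 2*u*(4 + M) (c(M, u) = (4 + M)*(2*u) = 2*u*(4 + M))
L(C, D) = 2 + C (L(C, D) = 4 + (C - 2) = 4 + (-2 + C) = 2 + C)
W(J, Q) = 15 (W(J, Q) = (29 + (2 - 1))/2 = (29 + 1)/2 = (1/2)*30 = 15)
w(X) = sqrt(X) (w(X) = 1*sqrt(X) = sqrt(X))
W(-66, c(5, 9)) + w(-10) = 15 + sqrt(-10) = 15 + I*sqrt(10)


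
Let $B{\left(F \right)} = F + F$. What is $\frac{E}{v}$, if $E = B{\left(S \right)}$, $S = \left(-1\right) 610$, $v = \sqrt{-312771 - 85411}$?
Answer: $\frac{610 i \sqrt{398182}}{199091} \approx 1.9334 i$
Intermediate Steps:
$v = i \sqrt{398182}$ ($v = \sqrt{-398182} = i \sqrt{398182} \approx 631.02 i$)
$S = -610$
$B{\left(F \right)} = 2 F$
$E = -1220$ ($E = 2 \left(-610\right) = -1220$)
$\frac{E}{v} = - \frac{1220}{i \sqrt{398182}} = - 1220 \left(- \frac{i \sqrt{398182}}{398182}\right) = \frac{610 i \sqrt{398182}}{199091}$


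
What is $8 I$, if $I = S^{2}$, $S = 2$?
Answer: $32$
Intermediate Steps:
$I = 4$ ($I = 2^{2} = 4$)
$8 I = 8 \cdot 4 = 32$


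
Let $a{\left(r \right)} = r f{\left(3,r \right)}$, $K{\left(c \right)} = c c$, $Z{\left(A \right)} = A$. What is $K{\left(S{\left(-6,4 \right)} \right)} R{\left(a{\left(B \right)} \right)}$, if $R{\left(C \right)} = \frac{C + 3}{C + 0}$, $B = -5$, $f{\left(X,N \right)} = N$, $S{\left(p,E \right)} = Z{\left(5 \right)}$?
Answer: $28$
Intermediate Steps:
$S{\left(p,E \right)} = 5$
$K{\left(c \right)} = c^{2}$
$a{\left(r \right)} = r^{2}$ ($a{\left(r \right)} = r r = r^{2}$)
$R{\left(C \right)} = \frac{3 + C}{C}$
$K{\left(S{\left(-6,4 \right)} \right)} R{\left(a{\left(B \right)} \right)} = 5^{2} \frac{3 + \left(-5\right)^{2}}{\left(-5\right)^{2}} = 25 \frac{3 + 25}{25} = 25 \cdot \frac{1}{25} \cdot 28 = 25 \cdot \frac{28}{25} = 28$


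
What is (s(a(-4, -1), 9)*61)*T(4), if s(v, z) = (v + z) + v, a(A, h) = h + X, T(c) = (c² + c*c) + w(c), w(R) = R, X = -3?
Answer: 2196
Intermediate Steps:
T(c) = c + 2*c² (T(c) = (c² + c*c) + c = (c² + c²) + c = 2*c² + c = c + 2*c²)
a(A, h) = -3 + h (a(A, h) = h - 3 = -3 + h)
s(v, z) = z + 2*v
(s(a(-4, -1), 9)*61)*T(4) = ((9 + 2*(-3 - 1))*61)*(4*(1 + 2*4)) = ((9 + 2*(-4))*61)*(4*(1 + 8)) = ((9 - 8)*61)*(4*9) = (1*61)*36 = 61*36 = 2196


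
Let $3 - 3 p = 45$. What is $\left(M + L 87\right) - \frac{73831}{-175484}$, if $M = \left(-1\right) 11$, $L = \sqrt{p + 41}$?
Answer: $- \frac{1856493}{175484} + 261 \sqrt{3} \approx 441.49$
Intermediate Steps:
$p = -14$ ($p = 1 - 15 = -14$)
$L = 3 \sqrt{3}$ ($L = \sqrt{-14 + 41} = \sqrt{27} = 3 \sqrt{3} \approx 5.1962$)
$M = -11$
$\left(M + L 87\right) - \frac{73831}{-175484} = \left(-11 + 3 \sqrt{3} \cdot 87\right) - \frac{73831}{-175484} = \left(-11 + 261 \sqrt{3}\right) - 73831 \left(- \frac{1}{175484}\right) = \left(-11 + 261 \sqrt{3}\right) - - \frac{73831}{175484} = \left(-11 + 261 \sqrt{3}\right) + \frac{73831}{175484} = - \frac{1856493}{175484} + 261 \sqrt{3}$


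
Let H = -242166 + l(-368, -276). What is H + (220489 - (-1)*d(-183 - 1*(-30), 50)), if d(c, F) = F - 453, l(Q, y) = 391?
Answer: -21689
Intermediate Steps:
d(c, F) = -453 + F
H = -241775 (H = -242166 + 391 = -241775)
H + (220489 - (-1)*d(-183 - 1*(-30), 50)) = -241775 + (220489 - (-1)*(-453 + 50)) = -241775 + (220489 - (-1)*(-403)) = -241775 + (220489 - 1*403) = -241775 + (220489 - 403) = -241775 + 220086 = -21689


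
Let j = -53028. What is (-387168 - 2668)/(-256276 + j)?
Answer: 97459/77326 ≈ 1.2604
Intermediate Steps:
(-387168 - 2668)/(-256276 + j) = (-387168 - 2668)/(-256276 - 53028) = -389836/(-309304) = -389836*(-1/309304) = 97459/77326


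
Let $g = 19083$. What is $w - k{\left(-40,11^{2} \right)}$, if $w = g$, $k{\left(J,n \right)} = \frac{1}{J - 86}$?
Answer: $\frac{2404459}{126} \approx 19083.0$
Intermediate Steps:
$k{\left(J,n \right)} = \frac{1}{-86 + J}$
$w = 19083$
$w - k{\left(-40,11^{2} \right)} = 19083 - \frac{1}{-86 - 40} = 19083 - \frac{1}{-126} = 19083 - - \frac{1}{126} = 19083 + \frac{1}{126} = \frac{2404459}{126}$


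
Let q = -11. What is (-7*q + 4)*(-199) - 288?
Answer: -16407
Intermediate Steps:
(-7*q + 4)*(-199) - 288 = (-7*(-11) + 4)*(-199) - 288 = (77 + 4)*(-199) - 288 = 81*(-199) - 288 = -16119 - 288 = -16407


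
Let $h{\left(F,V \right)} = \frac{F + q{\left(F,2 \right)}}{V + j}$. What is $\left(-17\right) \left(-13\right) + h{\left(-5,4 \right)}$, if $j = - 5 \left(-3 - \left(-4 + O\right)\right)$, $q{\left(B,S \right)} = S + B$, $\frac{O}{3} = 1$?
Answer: $\frac{1543}{7} \approx 220.43$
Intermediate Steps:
$O = 3$ ($O = 3 \cdot 1 = 3$)
$q{\left(B,S \right)} = B + S$
$j = 10$ ($j = - 5 \left(-3 + \left(4 - 3\right)\right) = - 5 \left(-3 + 1\right) = \left(-5\right) \left(-2\right) = 10$)
$h{\left(F,V \right)} = \frac{2 + 2 F}{10 + V}$ ($h{\left(F,V \right)} = \frac{F + \left(F + 2\right)}{V + 10} = \frac{F + \left(2 + F\right)}{10 + V} = \frac{2 + 2 F}{10 + V}$)
$\left(-17\right) \left(-13\right) + h{\left(-5,4 \right)} = \left(-17\right) \left(-13\right) + \frac{2 \left(1 - 5\right)}{10 + 4} = 221 + 2 \cdot \frac{1}{14} \left(-4\right) = 221 - \frac{4}{7} = \frac{1543}{7}$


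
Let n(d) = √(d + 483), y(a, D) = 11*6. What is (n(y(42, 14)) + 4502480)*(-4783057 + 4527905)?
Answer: -1148816776960 - 765456*√61 ≈ -1.1488e+12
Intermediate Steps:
y(a, D) = 66
n(d) = √(483 + d)
(n(y(42, 14)) + 4502480)*(-4783057 + 4527905) = (√(483 + 66) + 4502480)*(-4783057 + 4527905) = (√549 + 4502480)*(-255152) = (3*√61 + 4502480)*(-255152) = (4502480 + 3*√61)*(-255152) = -1148816776960 - 765456*√61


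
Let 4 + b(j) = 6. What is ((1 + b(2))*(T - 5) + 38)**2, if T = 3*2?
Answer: 1681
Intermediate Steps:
b(j) = 2 (b(j) = -4 + 6 = 2)
T = 6
((1 + b(2))*(T - 5) + 38)**2 = ((1 + 2)*(6 - 5) + 38)**2 = (3*1 + 38)**2 = (3 + 38)**2 = 41**2 = 1681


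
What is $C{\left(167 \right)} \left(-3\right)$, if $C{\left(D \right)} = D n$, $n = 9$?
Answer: $-4509$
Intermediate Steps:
$C{\left(D \right)} = 9 D$ ($C{\left(D \right)} = D 9 = 9 D$)
$C{\left(167 \right)} \left(-3\right) = 9 \cdot 167 \left(-3\right) = 1503 \left(-3\right) = -4509$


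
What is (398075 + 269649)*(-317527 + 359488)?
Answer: 28018366764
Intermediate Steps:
(398075 + 269649)*(-317527 + 359488) = 667724*41961 = 28018366764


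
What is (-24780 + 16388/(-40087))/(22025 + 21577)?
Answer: -496686124/873936687 ≈ -0.56833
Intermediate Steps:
(-24780 + 16388/(-40087))/(22025 + 21577) = (-24780 + 16388*(-1/40087))/43602 = (-24780 - 16388/40087)*(1/43602) = -993372248/40087*1/43602 = -496686124/873936687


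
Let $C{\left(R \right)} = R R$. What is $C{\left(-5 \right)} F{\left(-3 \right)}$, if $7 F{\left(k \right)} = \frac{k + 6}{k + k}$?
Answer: $- \frac{25}{14} \approx -1.7857$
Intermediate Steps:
$C{\left(R \right)} = R^{2}$
$F{\left(k \right)} = \frac{6 + k}{14 k}$ ($F{\left(k \right)} = \frac{\left(k + 6\right) \frac{1}{k + k}}{7} = \frac{\left(6 + k\right) \frac{1}{2 k}}{7} = \frac{\frac{1}{2} \frac{1}{k} \left(6 + k\right)}{7} = \frac{6 + k}{14 k}$)
$C{\left(-5 \right)} F{\left(-3 \right)} = \left(-5\right)^{2} \frac{6 - 3}{14 \left(-3\right)} = 25 \cdot \frac{1}{14} \left(- \frac{1}{3}\right) 3 = 25 \left(- \frac{1}{14}\right) = - \frac{25}{14}$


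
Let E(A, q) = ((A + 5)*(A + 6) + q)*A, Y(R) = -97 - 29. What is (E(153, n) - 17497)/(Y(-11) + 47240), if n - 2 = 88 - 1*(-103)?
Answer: 1927849/23557 ≈ 81.838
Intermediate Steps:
Y(R) = -126
n = 193 (n = 2 + (88 - 1*(-103)) = 2 + (88 + 103) = 2 + 191 = 193)
E(A, q) = A*(q + (5 + A)*(6 + A)) (E(A, q) = ((5 + A)*(6 + A) + q)*A = (q + (5 + A)*(6 + A))*A = A*(q + (5 + A)*(6 + A)))
(E(153, n) - 17497)/(Y(-11) + 47240) = (153*(30 + 193 + 153² + 11*153) - 17497)/(-126 + 47240) = (153*(30 + 193 + 23409 + 1683) - 17497)/47114 = (153*25315 - 17497)*(1/47114) = (3873195 - 17497)*(1/47114) = 3855698*(1/47114) = 1927849/23557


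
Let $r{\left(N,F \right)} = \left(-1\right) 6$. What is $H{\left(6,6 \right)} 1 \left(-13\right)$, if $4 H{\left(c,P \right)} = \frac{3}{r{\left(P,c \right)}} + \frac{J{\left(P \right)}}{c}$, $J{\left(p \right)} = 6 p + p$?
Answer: $- \frac{169}{8} \approx -21.125$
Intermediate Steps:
$r{\left(N,F \right)} = -6$
$J{\left(p \right)} = 7 p$
$H{\left(c,P \right)} = - \frac{1}{8} + \frac{7 P}{4 c}$ ($H{\left(c,P \right)} = \frac{\frac{3}{-6} + \frac{7 P}{c}}{4} = \frac{3 \left(- \frac{1}{6}\right) + \frac{7 P}{c}}{4} = \frac{- \frac{1}{2} + \frac{7 P}{c}}{4} = - \frac{1}{8} + \frac{7 P}{4 c}$)
$H{\left(6,6 \right)} 1 \left(-13\right) = \frac{\left(-1\right) 6 + 14 \cdot 6}{8 \cdot 6} \cdot 1 \left(-13\right) = \frac{1}{8} \cdot \frac{1}{6} \left(-6 + 84\right) 1 \left(-13\right) = \frac{1}{8} \cdot \frac{1}{6} \cdot 78 \cdot 1 \left(-13\right) = \frac{13}{8} \cdot 1 \left(-13\right) = \frac{13}{8} \left(-13\right) = - \frac{169}{8}$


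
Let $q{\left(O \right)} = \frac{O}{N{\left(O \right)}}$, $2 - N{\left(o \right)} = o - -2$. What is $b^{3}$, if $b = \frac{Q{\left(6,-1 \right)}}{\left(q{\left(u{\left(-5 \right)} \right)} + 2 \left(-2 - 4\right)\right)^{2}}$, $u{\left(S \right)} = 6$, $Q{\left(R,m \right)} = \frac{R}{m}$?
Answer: $- \frac{216}{4826809} \approx -4.475 \cdot 10^{-5}$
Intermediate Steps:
$N{\left(o \right)} = - o$ ($N{\left(o \right)} = 2 - \left(o - -2\right) = 2 - \left(o + 2\right) = 2 - \left(2 + o\right) = - o$)
$q{\left(O \right)} = -1$ ($q{\left(O \right)} = \frac{O}{\left(-1\right) O} = O \left(- \frac{1}{O}\right) = -1$)
$b = - \frac{6}{169}$ ($b = \frac{6 \frac{1}{-1}}{\left(-1 + 2 \left(-2 - 4\right)\right)^{2}} = \frac{6 \left(-1\right)}{\left(-1 + 2 \left(-6\right)\right)^{2}} = - \frac{6}{\left(-1 - 12\right)^{2}} = - \frac{6}{\left(-13\right)^{2}} = - \frac{6}{169} \approx -0.035503$)
$b^{3} = \left(- \frac{6}{169}\right)^{3} = - \frac{216}{4826809}$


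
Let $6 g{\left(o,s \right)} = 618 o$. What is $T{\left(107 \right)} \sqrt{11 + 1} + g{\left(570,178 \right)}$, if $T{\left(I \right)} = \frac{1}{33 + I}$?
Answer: $58710 + \frac{\sqrt{3}}{70} \approx 58710.0$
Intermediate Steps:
$g{\left(o,s \right)} = 103 o$ ($g{\left(o,s \right)} = \frac{618 o}{6} = 103 o$)
$T{\left(107 \right)} \sqrt{11 + 1} + g{\left(570,178 \right)} = \frac{\sqrt{11 + 1}}{33 + 107} + 103 \cdot 570 = \frac{\sqrt{12}}{140} + 58710 = \frac{2 \sqrt{3}}{140} + 58710 = \frac{\sqrt{3}}{70} + 58710 = 58710 + \frac{\sqrt{3}}{70}$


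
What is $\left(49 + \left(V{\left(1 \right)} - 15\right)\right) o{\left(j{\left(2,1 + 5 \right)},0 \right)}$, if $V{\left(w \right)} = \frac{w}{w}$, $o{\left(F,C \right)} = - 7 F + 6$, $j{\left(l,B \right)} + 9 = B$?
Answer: $945$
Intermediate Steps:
$j{\left(l,B \right)} = -9 + B$
$o{\left(F,C \right)} = 6 - 7 F$
$V{\left(w \right)} = 1$
$\left(49 + \left(V{\left(1 \right)} - 15\right)\right) o{\left(j{\left(2,1 + 5 \right)},0 \right)} = \left(49 + \left(1 - 15\right)\right) \left(6 - 7 \left(-9 + \left(1 + 5\right)\right)\right) = \left(49 + \left(1 - 15\right)\right) \left(6 - 7 \left(-9 + 6\right)\right) = \left(49 - 14\right) \left(6 - -21\right) = 35 \left(6 + 21\right) = 35 \cdot 27 = 945$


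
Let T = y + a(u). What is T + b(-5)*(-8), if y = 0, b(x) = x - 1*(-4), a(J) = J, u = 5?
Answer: 13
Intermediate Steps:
b(x) = 4 + x (b(x) = x + 4 = 4 + x)
T = 5 (T = 0 + 5 = 5)
T + b(-5)*(-8) = 5 + (4 - 5)*(-8) = 5 - 1*(-8) = 5 + 8 = 13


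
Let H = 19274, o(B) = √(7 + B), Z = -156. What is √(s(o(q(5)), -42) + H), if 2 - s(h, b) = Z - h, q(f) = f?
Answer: √(19432 + 2*√3) ≈ 139.41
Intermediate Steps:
s(h, b) = 158 + h (s(h, b) = 2 - (-156 - h) = 2 + (156 + h) = 158 + h)
√(s(o(q(5)), -42) + H) = √((158 + √(7 + 5)) + 19274) = √((158 + √12) + 19274) = √((158 + 2*√3) + 19274) = √(19432 + 2*√3)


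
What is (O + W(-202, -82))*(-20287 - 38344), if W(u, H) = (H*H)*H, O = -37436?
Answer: 34522167324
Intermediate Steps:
W(u, H) = H³ (W(u, H) = H²*H = H³)
(O + W(-202, -82))*(-20287 - 38344) = (-37436 + (-82)³)*(-20287 - 38344) = (-37436 - 551368)*(-58631) = -588804*(-58631) = 34522167324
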